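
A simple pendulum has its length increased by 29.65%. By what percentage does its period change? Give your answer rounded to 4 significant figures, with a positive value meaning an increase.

13.86%

T ∝ √L, so T'/T = √(1.2965) = 1.1386.
Percentage change in T = (1.1386 − 1) × 100% = 13.86%.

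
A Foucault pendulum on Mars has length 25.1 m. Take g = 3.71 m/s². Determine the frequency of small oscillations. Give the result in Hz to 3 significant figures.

T = 2π√(L/g) = 2π√(25.1/3.71) = 16.34 s, so f = 1/T = 0.0612 Hz.

0.0612 Hz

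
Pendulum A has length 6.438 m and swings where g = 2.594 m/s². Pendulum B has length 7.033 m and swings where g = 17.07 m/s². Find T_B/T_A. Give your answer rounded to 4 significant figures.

0.4074

T = 2π√(L/g), so T_B/T_A = √((L_B/g_B)/(L_A/g_A)) = √((7.033/17.07)/(6.438/2.594)) = 0.4074.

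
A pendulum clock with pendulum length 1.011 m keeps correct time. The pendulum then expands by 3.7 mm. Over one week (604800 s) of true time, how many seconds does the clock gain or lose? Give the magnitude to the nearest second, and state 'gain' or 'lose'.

lose 1104 s

T ∝ √L, so T'/T = √(1.01470/1.011) = 1.00183.
In 604800 s of true time the clock registers 604800/1.00183 = 603696.3 s, so it loses 1104 s.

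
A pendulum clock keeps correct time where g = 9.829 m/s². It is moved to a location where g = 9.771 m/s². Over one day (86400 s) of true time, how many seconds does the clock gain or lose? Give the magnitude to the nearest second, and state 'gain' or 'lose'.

lose 255 s

The clock's period scales as T ∝ 1/√g, so T'/T = √(9.829/9.771) = 1.00296.
In 86400 s of true time the clock registers 86400/1.00296 = 86144.7 s, so it loses 255 s.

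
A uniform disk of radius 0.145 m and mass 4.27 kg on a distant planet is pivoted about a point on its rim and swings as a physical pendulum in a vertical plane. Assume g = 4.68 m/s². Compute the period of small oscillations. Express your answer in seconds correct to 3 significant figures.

I_cm = ½mr² = 0.04489 kg·m². The pivot is at distance d = 0.145 m from the centre of mass.
By the parallel-axis theorem, I = I_cm + md² = 0.04489 + 0.08978 = 0.1347 kg·m².
T = 2π√(I/(mgd)) = 2π√(0.1347/(4.27 × 4.68 × 0.145)) = 1.35 s.

1.35 s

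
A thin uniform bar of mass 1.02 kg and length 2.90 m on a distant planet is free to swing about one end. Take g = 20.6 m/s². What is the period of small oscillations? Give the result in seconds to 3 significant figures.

1.92 s

For a physical pendulum T = 2π√(I/(mgd)), with d = 1.450 m from pivot to centre of mass.
I_cm = mL²/12 = 1.02 × 2.90²/12 = 0.7149 kg·m²; I = I_cm + md² = 0.7149 + 1.02 × 1.450² = 2.859 kg·m².
T = 2π√(2.859/(1.02 × 20.6 × 1.450)) = 1.92 s.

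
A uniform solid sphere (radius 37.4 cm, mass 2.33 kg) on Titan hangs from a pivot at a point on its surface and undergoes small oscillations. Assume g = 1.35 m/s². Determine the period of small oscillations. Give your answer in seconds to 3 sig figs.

I_cm = (2/5)mr² = 0.1304 kg·m². The pivot is at distance d = 0.374 m from the centre of mass.
By the parallel-axis theorem, I = I_cm + md² = 0.1304 + 0.3259 = 0.4563 kg·m².
T = 2π√(I/(mgd)) = 2π√(0.4563/(2.33 × 1.35 × 0.374)) = 3.91 s.

3.91 s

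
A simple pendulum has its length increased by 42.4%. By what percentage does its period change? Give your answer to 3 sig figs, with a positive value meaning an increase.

T ∝ √L, so T'/T = √(1.424) = 1.193.
Percentage change in T = (1.193 − 1) × 100% = 19.3%.

19.3%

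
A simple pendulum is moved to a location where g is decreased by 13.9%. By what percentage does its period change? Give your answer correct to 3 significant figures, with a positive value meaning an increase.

7.77%

T ∝ 1/√g, so T'/T = 1/√(0.8610) = 1.078.
Percentage change in T = (1.078 − 1) × 100% = 7.77%.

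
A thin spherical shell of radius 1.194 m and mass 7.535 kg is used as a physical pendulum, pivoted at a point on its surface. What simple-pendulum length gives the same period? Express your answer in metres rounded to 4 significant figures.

The equivalent simple-pendulum length is L_eq = I/(md), where I is about the pivot and d = 1.1940 m.
I_cm = (2/3)mR² = 7.1614 kg·m², so I = I_cm + md² = 7.1614 + 10.742 = 17.904 kg·m².
L_eq = 17.904/(7.535 × 1.1940) = 1.990 m.

1.990 m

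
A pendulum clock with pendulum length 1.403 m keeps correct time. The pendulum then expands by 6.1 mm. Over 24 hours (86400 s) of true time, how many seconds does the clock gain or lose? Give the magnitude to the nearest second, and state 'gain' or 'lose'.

T ∝ √L, so T'/T = √(1.40910/1.403) = 1.00217.
In 86400 s of true time the clock registers 86400/1.00217 = 86212.8 s, so it loses 187 s.

lose 187 s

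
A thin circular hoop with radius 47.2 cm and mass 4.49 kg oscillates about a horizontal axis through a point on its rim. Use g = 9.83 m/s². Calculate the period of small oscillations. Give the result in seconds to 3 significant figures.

1.95 s

I_cm = mr² = 1.000 kg·m². The pivot is at distance d = 0.472 m from the centre of mass.
By the parallel-axis theorem, I = I_cm + md² = 1.000 + 1.000 = 2.001 kg·m².
T = 2π√(I/(mgd)) = 2π√(2.001/(4.49 × 9.83 × 0.472)) = 1.95 s.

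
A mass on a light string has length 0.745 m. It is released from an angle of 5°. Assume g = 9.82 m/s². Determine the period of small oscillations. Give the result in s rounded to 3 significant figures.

1.73 s

T = 2π√(L/g) = 2π√(0.745/9.82) = 2π × 0.2754 = 1.73 s.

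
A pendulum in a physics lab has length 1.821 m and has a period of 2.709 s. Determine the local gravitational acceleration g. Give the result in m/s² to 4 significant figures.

9.796 m/s²

From T = 2π√(L/g), g = 4π²L/T² = 4π² × 1.821/2.7090² = 9.796 m/s².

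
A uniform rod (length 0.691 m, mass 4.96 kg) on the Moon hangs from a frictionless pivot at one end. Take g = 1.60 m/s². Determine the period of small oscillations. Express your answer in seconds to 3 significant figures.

For a physical pendulum T = 2π√(I/(mgd)), with d = 0.3455 m from pivot to centre of mass.
I_cm = mL²/12 = 4.96 × 0.691²/12 = 0.1974 kg·m²; I = I_cm + md² = 0.1974 + 4.96 × 0.3455² = 0.7894 kg·m².
T = 2π√(0.7894/(4.96 × 1.60 × 0.3455)) = 3.37 s.

3.37 s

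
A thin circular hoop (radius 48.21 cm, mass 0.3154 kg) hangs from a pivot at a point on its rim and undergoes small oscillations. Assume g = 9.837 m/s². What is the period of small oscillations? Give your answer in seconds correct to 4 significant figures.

1.967 s

I_cm = mr² = 0.073305 kg·m². The pivot is at distance d = 0.4821 m from the centre of mass.
By the parallel-axis theorem, I = I_cm + md² = 0.073305 + 0.073305 = 0.14661 kg·m².
T = 2π√(I/(mgd)) = 2π√(0.14661/(0.3154 × 9.837 × 0.4821)) = 1.967 s.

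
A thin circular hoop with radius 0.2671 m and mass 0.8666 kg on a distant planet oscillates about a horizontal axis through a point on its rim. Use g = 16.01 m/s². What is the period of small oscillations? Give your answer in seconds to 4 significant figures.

I_cm = mr² = 0.061825 kg·m². The pivot is at distance d = 0.2671 m from the centre of mass.
By the parallel-axis theorem, I = I_cm + md² = 0.061825 + 0.061825 = 0.12365 kg·m².
T = 2π√(I/(mgd)) = 2π√(0.12365/(0.8666 × 16.01 × 0.2671)) = 1.148 s.

1.148 s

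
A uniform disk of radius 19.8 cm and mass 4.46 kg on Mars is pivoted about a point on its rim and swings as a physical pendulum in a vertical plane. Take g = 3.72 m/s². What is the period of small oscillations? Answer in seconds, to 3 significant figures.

1.78 s

I_cm = ½mr² = 0.08742 kg·m². The pivot is at distance d = 0.198 m from the centre of mass.
By the parallel-axis theorem, I = I_cm + md² = 0.08742 + 0.1748 = 0.2623 kg·m².
T = 2π√(I/(mgd)) = 2π√(0.2623/(4.46 × 3.72 × 0.198)) = 1.78 s.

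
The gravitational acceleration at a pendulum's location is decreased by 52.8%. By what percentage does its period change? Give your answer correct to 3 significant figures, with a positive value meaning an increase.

T ∝ 1/√g, so T'/T = 1/√(0.4720) = 1.456.
Percentage change in T = (1.456 − 1) × 100% = 45.6%.

45.6%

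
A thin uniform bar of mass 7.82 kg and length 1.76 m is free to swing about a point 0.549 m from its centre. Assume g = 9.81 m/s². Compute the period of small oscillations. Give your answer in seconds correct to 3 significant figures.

2.03 s

For a physical pendulum T = 2π√(I/(mgd)), with d = 0.5490 m from pivot to centre of mass.
I_cm = mL²/12 = 7.82 × 1.76²/12 = 2.019 kg·m²; I = I_cm + md² = 2.019 + 7.82 × 0.5490² = 4.376 kg·m².
T = 2π√(4.376/(7.82 × 9.81 × 0.5490)) = 2.03 s.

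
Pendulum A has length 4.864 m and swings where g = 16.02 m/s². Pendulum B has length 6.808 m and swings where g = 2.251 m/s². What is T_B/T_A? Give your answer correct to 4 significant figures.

3.156

T = 2π√(L/g), so T_B/T_A = √((L_B/g_B)/(L_A/g_A)) = √((6.808/2.251)/(4.864/16.02)) = 3.156.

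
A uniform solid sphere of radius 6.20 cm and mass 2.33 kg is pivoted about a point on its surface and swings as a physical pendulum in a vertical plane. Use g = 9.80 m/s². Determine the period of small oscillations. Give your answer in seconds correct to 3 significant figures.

I_cm = (2/5)mr² = 0.003583 kg·m². The pivot is at distance d = 0.0620 m from the centre of mass.
By the parallel-axis theorem, I = I_cm + md² = 0.003583 + 0.008957 = 0.01254 kg·m².
T = 2π√(I/(mgd)) = 2π√(0.01254/(2.33 × 9.80 × 0.0620)) = 0.591 s.

0.591 s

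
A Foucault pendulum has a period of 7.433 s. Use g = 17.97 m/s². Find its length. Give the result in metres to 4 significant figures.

From T = 2π√(L/g), L = gT²/(4π²) = 17.97 × 7.4330²/(4π²) = 25.15 m.

25.15 m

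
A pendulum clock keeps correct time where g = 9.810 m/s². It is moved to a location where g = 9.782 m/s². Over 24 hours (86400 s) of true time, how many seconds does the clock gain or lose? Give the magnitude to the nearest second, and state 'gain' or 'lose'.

lose 123 s

The clock's period scales as T ∝ 1/√g, so T'/T = √(9.810/9.782) = 1.00143.
In 86400 s of true time the clock registers 86400/1.00143 = 86276.6 s, so it loses 123 s.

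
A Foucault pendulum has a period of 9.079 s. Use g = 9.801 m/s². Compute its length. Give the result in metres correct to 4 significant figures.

20.46 m

From T = 2π√(L/g), L = gT²/(4π²) = 9.801 × 9.0790²/(4π²) = 20.46 m.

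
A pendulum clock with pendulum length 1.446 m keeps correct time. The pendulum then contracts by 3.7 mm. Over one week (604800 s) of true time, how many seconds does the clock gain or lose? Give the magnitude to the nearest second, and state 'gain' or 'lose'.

gain 775 s

T ∝ √L, so T'/T = √(1.44230/1.446) = 0.998720.
In 604800 s of true time the clock registers 604800/0.998720 = 605575.3 s, so it gains 775 s.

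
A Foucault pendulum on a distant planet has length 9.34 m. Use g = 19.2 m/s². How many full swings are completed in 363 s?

82

T = 2π√(L/g) = 2π√(9.34/19.2) = 4.382 s.
Number of complete oscillations = ⌊363/4.382⌋ = ⌊82.83⌋ = 82.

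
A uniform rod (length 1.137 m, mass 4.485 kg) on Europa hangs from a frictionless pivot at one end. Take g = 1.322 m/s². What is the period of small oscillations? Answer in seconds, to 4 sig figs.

For a physical pendulum T = 2π√(I/(mgd)), with d = 0.56850 m from pivot to centre of mass.
I_cm = mL²/12 = 4.485 × 1.137²/12 = 0.48317 kg·m²; I = I_cm + md² = 0.48317 + 4.485 × 0.56850² = 1.9327 kg·m².
T = 2π√(1.9327/(4.485 × 1.322 × 0.56850)) = 4.758 s.

4.758 s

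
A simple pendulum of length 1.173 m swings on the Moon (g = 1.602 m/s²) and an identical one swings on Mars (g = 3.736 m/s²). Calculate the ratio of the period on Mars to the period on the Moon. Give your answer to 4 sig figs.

T ∝ 1/√g, so T₂/T₁ = √(g₁/g₂) = √(1.602/3.736) = 0.6548.

0.6548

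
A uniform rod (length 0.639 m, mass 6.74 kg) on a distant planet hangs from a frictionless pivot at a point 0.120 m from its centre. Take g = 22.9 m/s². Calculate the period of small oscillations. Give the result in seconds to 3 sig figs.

0.834 s

For a physical pendulum T = 2π√(I/(mgd)), with d = 0.1200 m from pivot to centre of mass.
I_cm = mL²/12 = 6.74 × 0.639²/12 = 0.2293 kg·m²; I = I_cm + md² = 0.2293 + 6.74 × 0.1200² = 0.3264 kg·m².
T = 2π√(0.3264/(6.74 × 22.9 × 0.1200)) = 0.834 s.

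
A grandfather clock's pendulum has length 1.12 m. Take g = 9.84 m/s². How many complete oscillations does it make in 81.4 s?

T = 2π√(L/g) = 2π√(1.12/9.84) = 2.120 s.
Number of complete oscillations = ⌊81.4/2.120⌋ = ⌊38.40⌋ = 38.

38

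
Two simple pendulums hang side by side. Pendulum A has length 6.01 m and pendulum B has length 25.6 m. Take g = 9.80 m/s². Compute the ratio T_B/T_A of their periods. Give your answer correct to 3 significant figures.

T ∝ √L, so T_B/T_A = √(L_B/L_A) = √(25.6/6.01) = 2.06.

2.06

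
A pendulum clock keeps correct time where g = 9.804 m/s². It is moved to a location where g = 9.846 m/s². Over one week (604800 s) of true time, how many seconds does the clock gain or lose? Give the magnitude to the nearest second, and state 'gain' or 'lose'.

gain 1294 s

The clock's period scales as T ∝ 1/√g, so T'/T = √(9.804/9.846) = 0.997865.
In 604800 s of true time the clock registers 604800/0.997865 = 606094.1 s, so it gains 1294 s.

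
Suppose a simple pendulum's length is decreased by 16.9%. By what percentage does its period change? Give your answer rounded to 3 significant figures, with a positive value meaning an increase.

T ∝ √L, so T'/T = √(0.8310) = 0.9116.
Percentage change in T = (0.9116 − 1) × 100% = -8.84%.

-8.84%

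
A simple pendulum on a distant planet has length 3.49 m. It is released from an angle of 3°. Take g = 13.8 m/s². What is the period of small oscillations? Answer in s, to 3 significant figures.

T = 2π√(L/g) = 2π√(3.49/13.8) = 2π × 0.5029 = 3.16 s.

3.16 s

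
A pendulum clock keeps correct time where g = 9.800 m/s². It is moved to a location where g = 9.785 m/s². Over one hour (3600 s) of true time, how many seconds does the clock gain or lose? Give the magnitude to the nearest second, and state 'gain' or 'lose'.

lose 3 s

The clock's period scales as T ∝ 1/√g, so T'/T = √(9.800/9.785) = 1.00077.
In 3600 s of true time the clock registers 3600/1.00077 = 3597.2 s, so it loses 3 s.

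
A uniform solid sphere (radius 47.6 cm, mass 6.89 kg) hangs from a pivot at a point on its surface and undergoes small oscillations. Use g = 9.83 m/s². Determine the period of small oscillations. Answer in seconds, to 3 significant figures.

I_cm = (2/5)mr² = 0.6244 kg·m². The pivot is at distance d = 0.476 m from the centre of mass.
By the parallel-axis theorem, I = I_cm + md² = 0.6244 + 1.561 = 2.186 kg·m².
T = 2π√(I/(mgd)) = 2π√(2.186/(6.89 × 9.83 × 0.476)) = 1.64 s.

1.64 s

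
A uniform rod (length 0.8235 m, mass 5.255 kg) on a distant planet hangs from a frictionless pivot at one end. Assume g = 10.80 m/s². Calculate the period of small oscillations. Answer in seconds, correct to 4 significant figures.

For a physical pendulum T = 2π√(I/(mgd)), with d = 0.41175 m from pivot to centre of mass.
I_cm = mL²/12 = 5.255 × 0.8235²/12 = 0.29697 kg·m²; I = I_cm + md² = 0.29697 + 5.255 × 0.41175² = 1.1879 kg·m².
T = 2π√(1.1879/(5.255 × 10.80 × 0.41175)) = 1.417 s.

1.417 s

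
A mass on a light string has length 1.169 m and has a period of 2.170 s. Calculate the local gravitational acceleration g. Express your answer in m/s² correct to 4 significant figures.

From T = 2π√(L/g), g = 4π²L/T² = 4π² × 1.169/2.1700² = 9.801 m/s².

9.801 m/s²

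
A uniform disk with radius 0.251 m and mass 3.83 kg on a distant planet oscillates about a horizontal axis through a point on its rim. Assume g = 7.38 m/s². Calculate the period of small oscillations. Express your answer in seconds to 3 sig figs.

1.42 s

I_cm = ½mr² = 0.1206 kg·m². The pivot is at distance d = 0.251 m from the centre of mass.
By the parallel-axis theorem, I = I_cm + md² = 0.1206 + 0.2413 = 0.3619 kg·m².
T = 2π√(I/(mgd)) = 2π√(0.3619/(3.83 × 7.38 × 0.251)) = 1.42 s.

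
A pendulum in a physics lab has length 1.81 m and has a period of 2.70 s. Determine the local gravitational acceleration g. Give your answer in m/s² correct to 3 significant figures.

From T = 2π√(L/g), g = 4π²L/T² = 4π² × 1.81/2.700² = 9.80 m/s².

9.80 m/s²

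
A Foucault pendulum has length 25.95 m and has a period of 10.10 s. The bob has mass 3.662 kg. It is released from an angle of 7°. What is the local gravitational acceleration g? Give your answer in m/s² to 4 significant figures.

From T = 2π√(L/g), g = 4π²L/T² = 4π² × 25.95/10.100² = 10.04 m/s².

10.04 m/s²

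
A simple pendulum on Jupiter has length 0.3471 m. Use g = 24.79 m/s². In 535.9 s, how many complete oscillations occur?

T = 2π√(L/g) = 2π√(0.3471/24.79) = 0.74348 s.
Number of complete oscillations = ⌊535.9/0.74348⌋ = ⌊720.80⌋ = 720.

720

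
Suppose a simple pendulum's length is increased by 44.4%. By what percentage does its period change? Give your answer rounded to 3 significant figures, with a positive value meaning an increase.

T ∝ √L, so T'/T = √(1.444) = 1.202.
Percentage change in T = (1.202 − 1) × 100% = 20.2%.

20.2%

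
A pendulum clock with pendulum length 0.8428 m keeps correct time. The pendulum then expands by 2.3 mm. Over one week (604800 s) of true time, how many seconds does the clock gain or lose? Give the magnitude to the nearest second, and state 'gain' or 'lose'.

lose 824 s

T ∝ √L, so T'/T = √(0.84510/0.8428) = 1.00136.
In 604800 s of true time the clock registers 604800/1.00136 = 603976.4 s, so it loses 824 s.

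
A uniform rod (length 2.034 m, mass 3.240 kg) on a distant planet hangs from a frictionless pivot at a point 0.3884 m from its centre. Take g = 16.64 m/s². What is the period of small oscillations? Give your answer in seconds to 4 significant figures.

1.740 s

For a physical pendulum T = 2π√(I/(mgd)), with d = 0.38840 m from pivot to centre of mass.
I_cm = mL²/12 = 3.240 × 2.034²/12 = 1.1170 kg·m²; I = I_cm + md² = 1.1170 + 3.240 × 0.38840² = 1.6058 kg·m².
T = 2π√(1.6058/(3.240 × 16.64 × 0.38840)) = 1.740 s.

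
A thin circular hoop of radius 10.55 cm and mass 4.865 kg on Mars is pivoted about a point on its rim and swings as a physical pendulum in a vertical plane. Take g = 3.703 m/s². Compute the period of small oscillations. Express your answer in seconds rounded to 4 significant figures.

I_cm = mr² = 0.054149 kg·m². The pivot is at distance d = 0.1055 m from the centre of mass.
By the parallel-axis theorem, I = I_cm + md² = 0.054149 + 0.054149 = 0.10830 kg·m².
T = 2π√(I/(mgd)) = 2π√(0.10830/(4.865 × 3.703 × 0.1055)) = 1.500 s.

1.500 s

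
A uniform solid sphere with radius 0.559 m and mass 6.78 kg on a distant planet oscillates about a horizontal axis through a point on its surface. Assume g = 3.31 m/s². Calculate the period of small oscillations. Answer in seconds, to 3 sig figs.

I_cm = (2/5)mr² = 0.8474 kg·m². The pivot is at distance d = 0.559 m from the centre of mass.
By the parallel-axis theorem, I = I_cm + md² = 0.8474 + 2.119 = 2.966 kg·m².
T = 2π√(I/(mgd)) = 2π√(2.966/(6.78 × 3.31 × 0.559)) = 3.06 s.

3.06 s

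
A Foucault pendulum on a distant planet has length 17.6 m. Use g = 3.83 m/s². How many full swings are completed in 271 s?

20

T = 2π√(L/g) = 2π√(17.6/3.83) = 13.47 s.
Number of complete oscillations = ⌊271/13.47⌋ = ⌊20.12⌋ = 20.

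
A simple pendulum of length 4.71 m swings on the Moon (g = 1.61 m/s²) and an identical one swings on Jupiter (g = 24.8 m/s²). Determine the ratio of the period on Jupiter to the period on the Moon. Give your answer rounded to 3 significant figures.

0.255

T ∝ 1/√g, so T₂/T₁ = √(g₁/g₂) = √(1.61/24.8) = 0.255.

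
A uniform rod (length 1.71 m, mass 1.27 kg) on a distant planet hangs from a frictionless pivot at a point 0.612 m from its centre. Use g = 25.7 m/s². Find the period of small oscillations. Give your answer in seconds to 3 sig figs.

1.25 s

For a physical pendulum T = 2π√(I/(mgd)), with d = 0.6120 m from pivot to centre of mass.
I_cm = mL²/12 = 1.27 × 1.71²/12 = 0.3095 kg·m²; I = I_cm + md² = 0.3095 + 1.27 × 0.6120² = 0.7851 kg·m².
T = 2π√(0.7851/(1.27 × 25.7 × 0.6120)) = 1.25 s.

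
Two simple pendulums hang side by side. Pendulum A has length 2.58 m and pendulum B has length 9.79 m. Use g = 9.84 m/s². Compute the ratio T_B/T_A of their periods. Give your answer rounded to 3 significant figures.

1.95

T ∝ √L, so T_B/T_A = √(L_B/L_A) = √(9.79/2.58) = 1.95.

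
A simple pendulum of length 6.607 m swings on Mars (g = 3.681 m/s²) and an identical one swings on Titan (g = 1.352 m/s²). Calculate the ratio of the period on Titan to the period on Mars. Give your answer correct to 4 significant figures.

1.650

T ∝ 1/√g, so T₂/T₁ = √(g₁/g₂) = √(3.681/1.352) = 1.650.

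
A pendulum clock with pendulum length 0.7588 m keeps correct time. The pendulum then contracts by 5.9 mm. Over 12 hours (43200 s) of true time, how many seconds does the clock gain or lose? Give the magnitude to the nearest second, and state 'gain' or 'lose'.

gain 169 s

T ∝ √L, so T'/T = √(0.75290/0.7588) = 0.996105.
In 43200 s of true time the clock registers 43200/0.996105 = 43368.9 s, so it gains 169 s.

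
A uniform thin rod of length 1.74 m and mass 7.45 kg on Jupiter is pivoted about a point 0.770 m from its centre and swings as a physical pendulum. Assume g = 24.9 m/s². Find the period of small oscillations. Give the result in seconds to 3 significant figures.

For a physical pendulum T = 2π√(I/(mgd)), with d = 0.7700 m from pivot to centre of mass.
I_cm = mL²/12 = 7.45 × 1.74²/12 = 1.880 kg·m²; I = I_cm + md² = 1.880 + 7.45 × 0.7700² = 6.297 kg·m².
T = 2π√(6.297/(7.45 × 24.9 × 0.7700)) = 1.32 s.

1.32 s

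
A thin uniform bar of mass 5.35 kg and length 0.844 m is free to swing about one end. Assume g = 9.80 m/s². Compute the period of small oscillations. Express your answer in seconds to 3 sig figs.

For a physical pendulum T = 2π√(I/(mgd)), with d = 0.4220 m from pivot to centre of mass.
I_cm = mL²/12 = 5.35 × 0.844²/12 = 0.3176 kg·m²; I = I_cm + md² = 0.3176 + 5.35 × 0.4220² = 1.270 kg·m².
T = 2π√(1.270/(5.35 × 9.80 × 0.4220)) = 1.51 s.

1.51 s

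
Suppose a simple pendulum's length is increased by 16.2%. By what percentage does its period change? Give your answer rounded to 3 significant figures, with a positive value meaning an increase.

7.80%

T ∝ √L, so T'/T = √(1.162) = 1.078.
Percentage change in T = (1.078 − 1) × 100% = 7.80%.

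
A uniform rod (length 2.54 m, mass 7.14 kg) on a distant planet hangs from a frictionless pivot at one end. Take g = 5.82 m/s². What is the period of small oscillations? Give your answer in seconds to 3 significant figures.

3.39 s

For a physical pendulum T = 2π√(I/(mgd)), with d = 1.270 m from pivot to centre of mass.
I_cm = mL²/12 = 7.14 × 2.54²/12 = 3.839 kg·m²; I = I_cm + md² = 3.839 + 7.14 × 1.270² = 15.35 kg·m².
T = 2π√(15.35/(7.14 × 5.82 × 1.270)) = 3.39 s.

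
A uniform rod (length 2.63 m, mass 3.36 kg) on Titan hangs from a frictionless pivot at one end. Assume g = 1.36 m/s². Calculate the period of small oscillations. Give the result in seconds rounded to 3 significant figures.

For a physical pendulum T = 2π√(I/(mgd)), with d = 1.315 m from pivot to centre of mass.
I_cm = mL²/12 = 3.36 × 2.63²/12 = 1.937 kg·m²; I = I_cm + md² = 1.937 + 3.36 × 1.315² = 7.747 kg·m².
T = 2π√(7.747/(3.36 × 1.36 × 1.315)) = 7.13 s.

7.13 s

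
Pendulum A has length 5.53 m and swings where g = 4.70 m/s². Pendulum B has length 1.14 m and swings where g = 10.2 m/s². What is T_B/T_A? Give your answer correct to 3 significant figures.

T = 2π√(L/g), so T_B/T_A = √((L_B/g_B)/(L_A/g_A)) = √((1.14/10.2)/(5.53/4.70)) = 0.308.

0.308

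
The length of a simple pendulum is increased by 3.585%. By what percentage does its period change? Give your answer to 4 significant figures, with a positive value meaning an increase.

1.777%

T ∝ √L, so T'/T = √(1.0358) = 1.0178.
Percentage change in T = (1.0178 − 1) × 100% = 1.777%.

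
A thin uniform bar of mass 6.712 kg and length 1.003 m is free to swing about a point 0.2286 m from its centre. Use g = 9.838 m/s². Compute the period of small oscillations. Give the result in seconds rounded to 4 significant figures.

1.546 s

For a physical pendulum T = 2π√(I/(mgd)), with d = 0.22860 m from pivot to centre of mass.
I_cm = mL²/12 = 6.712 × 1.003²/12 = 0.56269 kg·m²; I = I_cm + md² = 0.56269 + 6.712 × 0.22860² = 0.91345 kg·m².
T = 2π√(0.91345/(6.712 × 9.838 × 0.22860)) = 1.546 s.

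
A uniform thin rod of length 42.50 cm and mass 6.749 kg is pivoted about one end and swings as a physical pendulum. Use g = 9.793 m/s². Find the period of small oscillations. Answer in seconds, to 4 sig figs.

For a physical pendulum T = 2π√(I/(mgd)), with d = 0.21250 m from pivot to centre of mass.
I_cm = mL²/12 = 6.749 × 0.4250²/12 = 0.10159 kg·m²; I = I_cm + md² = 0.10159 + 6.749 × 0.21250² = 0.40635 kg·m².
T = 2π√(0.40635/(6.749 × 9.793 × 0.21250)) = 1.069 s.

1.069 s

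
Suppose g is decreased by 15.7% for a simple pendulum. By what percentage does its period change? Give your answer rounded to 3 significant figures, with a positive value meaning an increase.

8.91%

T ∝ 1/√g, so T'/T = 1/√(0.8430) = 1.089.
Percentage change in T = (1.089 − 1) × 100% = 8.91%.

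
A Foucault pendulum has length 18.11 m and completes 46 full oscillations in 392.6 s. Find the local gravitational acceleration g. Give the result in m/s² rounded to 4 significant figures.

T = 392.6/46 = 8.5348 s.
From T = 2π√(L/g), g = 4π²L/T² = 4π² × 18.11/8.5348² = 9.815 m/s².

9.815 m/s²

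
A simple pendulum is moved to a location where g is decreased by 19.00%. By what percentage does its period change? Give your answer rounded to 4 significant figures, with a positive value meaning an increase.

11.11%

T ∝ 1/√g, so T'/T = 1/√(0.81000) = 1.1111.
Percentage change in T = (1.1111 − 1) × 100% = 11.11%.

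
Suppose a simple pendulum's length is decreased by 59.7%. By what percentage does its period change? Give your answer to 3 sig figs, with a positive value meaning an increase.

T ∝ √L, so T'/T = √(0.4030) = 0.6348.
Percentage change in T = (0.6348 − 1) × 100% = -36.5%.

-36.5%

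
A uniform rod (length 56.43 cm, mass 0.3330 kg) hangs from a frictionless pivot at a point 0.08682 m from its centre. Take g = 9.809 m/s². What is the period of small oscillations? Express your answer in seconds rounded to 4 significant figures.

1.257 s

For a physical pendulum T = 2π√(I/(mgd)), with d = 0.086820 m from pivot to centre of mass.
I_cm = mL²/12 = 0.3330 × 0.5643²/12 = 0.0088366 kg·m²; I = I_cm + md² = 0.0088366 + 0.3330 × 0.086820² = 0.011347 kg·m².
T = 2π√(0.011347/(0.3330 × 9.809 × 0.086820)) = 1.257 s.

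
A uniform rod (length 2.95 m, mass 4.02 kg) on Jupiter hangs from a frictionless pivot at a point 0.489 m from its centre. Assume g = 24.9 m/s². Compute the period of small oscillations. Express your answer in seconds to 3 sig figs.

For a physical pendulum T = 2π√(I/(mgd)), with d = 0.4890 m from pivot to centre of mass.
I_cm = mL²/12 = 4.02 × 2.95²/12 = 2.915 kg·m²; I = I_cm + md² = 2.915 + 4.02 × 0.4890² = 3.877 kg·m².
T = 2π√(3.877/(4.02 × 24.9 × 0.4890)) = 1.77 s.

1.77 s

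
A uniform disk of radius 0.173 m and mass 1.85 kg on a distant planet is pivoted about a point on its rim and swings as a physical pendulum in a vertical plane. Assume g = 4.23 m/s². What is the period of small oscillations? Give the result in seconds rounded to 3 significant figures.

1.56 s

I_cm = ½mr² = 0.02768 kg·m². The pivot is at distance d = 0.173 m from the centre of mass.
By the parallel-axis theorem, I = I_cm + md² = 0.02768 + 0.05537 = 0.08305 kg·m².
T = 2π√(I/(mgd)) = 2π√(0.08305/(1.85 × 4.23 × 0.173)) = 1.56 s.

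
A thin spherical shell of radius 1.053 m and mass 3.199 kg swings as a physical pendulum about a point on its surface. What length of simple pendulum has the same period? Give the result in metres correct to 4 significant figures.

1.755 m

The equivalent simple-pendulum length is L_eq = I/(md), where I is about the pivot and d = 1.0530 m.
I_cm = (2/3)mR² = 2.3647 kg·m², so I = I_cm + md² = 2.3647 + 3.5471 = 5.9118 kg·m².
L_eq = 5.9118/(3.199 × 1.0530) = 1.755 m.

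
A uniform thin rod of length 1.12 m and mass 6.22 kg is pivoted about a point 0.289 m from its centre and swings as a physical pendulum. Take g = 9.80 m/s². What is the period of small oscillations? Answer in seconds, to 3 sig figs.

For a physical pendulum T = 2π√(I/(mgd)), with d = 0.2890 m from pivot to centre of mass.
I_cm = mL²/12 = 6.22 × 1.12²/12 = 0.6502 kg·m²; I = I_cm + md² = 0.6502 + 6.22 × 0.2890² = 1.170 kg·m².
T = 2π√(1.170/(6.22 × 9.80 × 0.2890)) = 1.62 s.

1.62 s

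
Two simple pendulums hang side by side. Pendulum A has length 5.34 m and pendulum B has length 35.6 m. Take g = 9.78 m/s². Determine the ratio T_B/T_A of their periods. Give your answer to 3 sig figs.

T ∝ √L, so T_B/T_A = √(L_B/L_A) = √(35.6/5.34) = 2.58.

2.58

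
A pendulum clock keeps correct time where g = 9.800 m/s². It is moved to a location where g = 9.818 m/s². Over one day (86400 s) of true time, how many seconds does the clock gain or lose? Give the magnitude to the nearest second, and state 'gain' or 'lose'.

gain 79 s

The clock's period scales as T ∝ 1/√g, so T'/T = √(9.800/9.818) = 0.999083.
In 86400 s of true time the clock registers 86400/0.999083 = 86479.3 s, so it gains 79 s.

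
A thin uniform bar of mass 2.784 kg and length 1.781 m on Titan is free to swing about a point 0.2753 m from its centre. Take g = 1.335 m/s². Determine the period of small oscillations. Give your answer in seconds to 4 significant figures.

For a physical pendulum T = 2π√(I/(mgd)), with d = 0.27530 m from pivot to centre of mass.
I_cm = mL²/12 = 2.784 × 1.781²/12 = 0.73589 kg·m²; I = I_cm + md² = 0.73589 + 2.784 × 0.27530² = 0.94689 kg·m².
T = 2π√(0.94689/(2.784 × 1.335 × 0.27530)) = 6.044 s.

6.044 s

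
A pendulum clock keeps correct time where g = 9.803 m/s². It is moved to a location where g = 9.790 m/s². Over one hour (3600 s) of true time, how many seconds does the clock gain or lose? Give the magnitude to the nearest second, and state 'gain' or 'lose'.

lose 2 s

The clock's period scales as T ∝ 1/√g, so T'/T = √(9.803/9.790) = 1.00066.
In 3600 s of true time the clock registers 3600/1.00066 = 3597.6 s, so it loses 2 s.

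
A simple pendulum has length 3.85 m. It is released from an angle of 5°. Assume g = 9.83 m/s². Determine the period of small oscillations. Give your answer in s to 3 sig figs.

3.93 s

T = 2π√(L/g) = 2π√(3.85/9.83) = 2π × 0.6258 = 3.93 s.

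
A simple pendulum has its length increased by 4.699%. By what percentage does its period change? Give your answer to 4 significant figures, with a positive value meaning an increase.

T ∝ √L, so T'/T = √(1.0470) = 1.0232.
Percentage change in T = (1.0232 − 1) × 100% = 2.323%.

2.323%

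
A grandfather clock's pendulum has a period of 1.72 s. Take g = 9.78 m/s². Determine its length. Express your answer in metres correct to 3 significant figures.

From T = 2π√(L/g), L = gT²/(4π²) = 9.78 × 1.720²/(4π²) = 0.733 m.

0.733 m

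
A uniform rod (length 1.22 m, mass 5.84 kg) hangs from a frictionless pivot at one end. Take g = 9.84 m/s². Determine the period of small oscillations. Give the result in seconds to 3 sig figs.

For a physical pendulum T = 2π√(I/(mgd)), with d = 0.6100 m from pivot to centre of mass.
I_cm = mL²/12 = 5.84 × 1.22²/12 = 0.7244 kg·m²; I = I_cm + md² = 0.7244 + 5.84 × 0.6100² = 2.897 kg·m².
T = 2π√(2.897/(5.84 × 9.84 × 0.6100)) = 1.81 s.

1.81 s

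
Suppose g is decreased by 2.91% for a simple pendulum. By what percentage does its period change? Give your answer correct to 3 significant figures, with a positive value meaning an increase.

T ∝ 1/√g, so T'/T = 1/√(0.9709) = 1.015.
Percentage change in T = (1.015 − 1) × 100% = 1.49%.

1.49%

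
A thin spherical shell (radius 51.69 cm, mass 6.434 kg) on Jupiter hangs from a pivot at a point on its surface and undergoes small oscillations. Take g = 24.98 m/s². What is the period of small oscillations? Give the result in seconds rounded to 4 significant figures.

I_cm = (2/3)mr² = 1.1460 kg·m². The pivot is at distance d = 0.5169 m from the centre of mass.
By the parallel-axis theorem, I = I_cm + md² = 1.1460 + 1.7191 = 2.8651 kg·m².
T = 2π√(I/(mgd)) = 2π√(2.8651/(6.434 × 24.98 × 0.5169)) = 1.167 s.

1.167 s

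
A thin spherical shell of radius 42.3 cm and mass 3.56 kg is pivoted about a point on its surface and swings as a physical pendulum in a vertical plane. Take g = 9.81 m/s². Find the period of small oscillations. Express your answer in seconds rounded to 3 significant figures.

1.68 s

I_cm = (2/3)mr² = 0.4247 kg·m². The pivot is at distance d = 0.423 m from the centre of mass.
By the parallel-axis theorem, I = I_cm + md² = 0.4247 + 0.6370 = 1.062 kg·m².
T = 2π√(I/(mgd)) = 2π√(1.062/(3.56 × 9.81 × 0.423)) = 1.68 s.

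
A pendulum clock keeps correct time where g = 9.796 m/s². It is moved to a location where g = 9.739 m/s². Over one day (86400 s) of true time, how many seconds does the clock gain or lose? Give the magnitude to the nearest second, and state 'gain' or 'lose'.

The clock's period scales as T ∝ 1/√g, so T'/T = √(9.796/9.739) = 1.00292.
In 86400 s of true time the clock registers 86400/1.00292 = 86148.3 s, so it loses 252 s.

lose 252 s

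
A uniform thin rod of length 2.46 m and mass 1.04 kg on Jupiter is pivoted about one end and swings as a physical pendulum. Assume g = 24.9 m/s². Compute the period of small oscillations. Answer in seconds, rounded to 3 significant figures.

For a physical pendulum T = 2π√(I/(mgd)), with d = 1.230 m from pivot to centre of mass.
I_cm = mL²/12 = 1.04 × 2.46²/12 = 0.5245 kg·m²; I = I_cm + md² = 0.5245 + 1.04 × 1.230² = 2.098 kg·m².
T = 2π√(2.098/(1.04 × 24.9 × 1.230)) = 1.61 s.

1.61 s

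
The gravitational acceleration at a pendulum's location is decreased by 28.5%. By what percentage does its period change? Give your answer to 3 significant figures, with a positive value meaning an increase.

18.3%

T ∝ 1/√g, so T'/T = 1/√(0.7150) = 1.183.
Percentage change in T = (1.183 − 1) × 100% = 18.3%.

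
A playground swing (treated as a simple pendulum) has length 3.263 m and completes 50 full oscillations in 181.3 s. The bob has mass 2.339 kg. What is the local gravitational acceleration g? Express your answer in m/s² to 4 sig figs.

T = 181.3/50 = 3.6260 s.
From T = 2π√(L/g), g = 4π²L/T² = 4π² × 3.263/3.6260² = 9.798 m/s².

9.798 m/s²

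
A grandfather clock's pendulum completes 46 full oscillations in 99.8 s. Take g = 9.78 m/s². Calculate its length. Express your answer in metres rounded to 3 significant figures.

1.17 m

T = 99.8/46 = 2.170 s.
From T = 2π√(L/g), L = gT²/(4π²) = 9.78 × 2.170²/(4π²) = 1.17 m.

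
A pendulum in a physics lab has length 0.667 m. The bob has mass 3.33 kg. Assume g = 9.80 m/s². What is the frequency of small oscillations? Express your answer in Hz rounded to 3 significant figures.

T = 2π√(L/g) = 2π√(0.667/9.80) = 1.639 s, so f = 1/T = 0.610 Hz.

0.610 Hz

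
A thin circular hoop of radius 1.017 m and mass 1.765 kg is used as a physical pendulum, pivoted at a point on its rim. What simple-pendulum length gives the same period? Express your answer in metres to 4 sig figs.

2.034 m

The equivalent simple-pendulum length is L_eq = I/(md), where I is about the pivot and d = 1.0170 m.
I_cm = mR² = 1.8255 kg·m², so I = I_cm + md² = 1.8255 + 1.8255 = 3.6510 kg·m².
L_eq = 3.6510/(1.765 × 1.0170) = 2.034 m.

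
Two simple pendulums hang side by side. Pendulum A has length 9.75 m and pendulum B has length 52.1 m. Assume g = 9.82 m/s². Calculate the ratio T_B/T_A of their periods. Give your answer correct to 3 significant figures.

2.31

T ∝ √L, so T_B/T_A = √(L_B/L_A) = √(52.1/9.75) = 2.31.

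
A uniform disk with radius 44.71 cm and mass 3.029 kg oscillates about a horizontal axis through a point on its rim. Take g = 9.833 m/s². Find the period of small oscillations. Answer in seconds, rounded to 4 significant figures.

1.641 s

I_cm = ½mr² = 0.30275 kg·m². The pivot is at distance d = 0.4471 m from the centre of mass.
By the parallel-axis theorem, I = I_cm + md² = 0.30275 + 0.60549 = 0.90824 kg·m².
T = 2π√(I/(mgd)) = 2π√(0.90824/(3.029 × 9.833 × 0.4471)) = 1.641 s.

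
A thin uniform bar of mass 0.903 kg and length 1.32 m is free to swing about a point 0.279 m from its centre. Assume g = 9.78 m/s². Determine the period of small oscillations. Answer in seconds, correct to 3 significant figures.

1.80 s

For a physical pendulum T = 2π√(I/(mgd)), with d = 0.2790 m from pivot to centre of mass.
I_cm = mL²/12 = 0.903 × 1.32²/12 = 0.1311 kg·m²; I = I_cm + md² = 0.1311 + 0.903 × 0.2790² = 0.2014 kg·m².
T = 2π√(0.2014/(0.903 × 9.78 × 0.2790)) = 1.80 s.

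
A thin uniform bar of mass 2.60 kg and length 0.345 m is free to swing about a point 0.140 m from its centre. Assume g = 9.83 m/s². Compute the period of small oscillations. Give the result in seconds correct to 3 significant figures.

For a physical pendulum T = 2π√(I/(mgd)), with d = 0.1400 m from pivot to centre of mass.
I_cm = mL²/12 = 2.60 × 0.345²/12 = 0.02579 kg·m²; I = I_cm + md² = 0.02579 + 2.60 × 0.1400² = 0.07675 kg·m².
T = 2π√(0.07675/(2.60 × 9.83 × 0.1400)) = 0.920 s.

0.920 s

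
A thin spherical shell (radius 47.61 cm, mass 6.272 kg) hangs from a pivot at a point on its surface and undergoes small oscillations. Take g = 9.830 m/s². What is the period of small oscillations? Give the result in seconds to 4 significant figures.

I_cm = (2/3)mr² = 0.94779 kg·m². The pivot is at distance d = 0.4761 m from the centre of mass.
By the parallel-axis theorem, I = I_cm + md² = 0.94779 + 1.4217 = 2.3695 kg·m².
T = 2π√(I/(mgd)) = 2π√(2.3695/(6.272 × 9.830 × 0.4761)) = 1.785 s.

1.785 s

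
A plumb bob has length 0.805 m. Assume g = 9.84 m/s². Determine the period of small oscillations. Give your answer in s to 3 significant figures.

T = 2π√(L/g) = 2π√(0.805/9.84) = 2π × 0.2860 = 1.80 s.

1.80 s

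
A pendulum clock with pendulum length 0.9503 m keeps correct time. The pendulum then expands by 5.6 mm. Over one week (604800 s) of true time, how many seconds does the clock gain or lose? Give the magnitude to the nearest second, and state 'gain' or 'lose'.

lose 1774 s

T ∝ √L, so T'/T = √(0.95590/0.9503) = 1.00294.
In 604800 s of true time the clock registers 604800/1.00294 = 603025.8 s, so it loses 1774 s.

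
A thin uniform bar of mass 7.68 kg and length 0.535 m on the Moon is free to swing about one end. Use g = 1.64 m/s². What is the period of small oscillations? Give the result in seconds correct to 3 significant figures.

For a physical pendulum T = 2π√(I/(mgd)), with d = 0.2675 m from pivot to centre of mass.
I_cm = mL²/12 = 7.68 × 0.535²/12 = 0.1832 kg·m²; I = I_cm + md² = 0.1832 + 7.68 × 0.2675² = 0.7327 kg·m².
T = 2π√(0.7327/(7.68 × 1.64 × 0.2675)) = 2.93 s.

2.93 s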